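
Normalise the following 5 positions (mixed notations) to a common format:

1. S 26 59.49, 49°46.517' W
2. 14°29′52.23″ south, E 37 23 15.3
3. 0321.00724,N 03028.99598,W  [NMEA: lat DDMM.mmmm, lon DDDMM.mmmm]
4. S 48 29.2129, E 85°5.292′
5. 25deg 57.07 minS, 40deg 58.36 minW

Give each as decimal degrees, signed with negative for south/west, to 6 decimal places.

Point 1:
  Latitude: 26 + 59.49/60 = 26.9915000
  hemisphere S, so the sign is −
  Longitude: 49 + 46.517/60 = 49.7752833
  W → negative
Point 2:
  Latitude: 14° + 29/60 + 52.23/3600 = 14 + 0.483333 + 0.014508 = 14.4978417
  S → negative
  Longitude: 37 + 23/60 + 15.3/3600 = 37.3875833
  E ⇒ keep positive
Point 3:
  φ: split at 2 digits → 03° and 21.00724′; 3 + 21.00724/60 = 3.3501207
  N → positive
  λ: split at 3 digits → 030° and 28.99598′; 30 + 28.99598/60 = 30.4832663
  W → negative
Point 4:
  Latitude: 48 + 29.2129/60 = 48.4868817
  S ⇒ negate
  Longitude: 5.292′ = 0.088200°; total 85.0882000
  E → positive
Point 5:
  φ: 57.07′ = 0.951167°; total 25.9511667
  S → negative
  λ: 58.36′ = 0.972667°; total 40.9726667
  hemisphere W, so the sign is −

1. -26.991500, -49.775283
2. -14.497842, 37.387583
3. 3.350121, -30.483266
4. -48.486882, 85.088200
5. -25.951167, -40.972667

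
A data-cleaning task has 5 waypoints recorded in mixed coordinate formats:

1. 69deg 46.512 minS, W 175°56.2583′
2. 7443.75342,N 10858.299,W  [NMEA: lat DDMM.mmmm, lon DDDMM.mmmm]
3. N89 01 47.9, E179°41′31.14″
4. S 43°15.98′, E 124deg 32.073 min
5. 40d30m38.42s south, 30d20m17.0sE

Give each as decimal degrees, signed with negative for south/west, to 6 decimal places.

1. -69.775200, -175.937638
2. 74.729224, -108.971650
3. 89.029972, 179.691983
4. -43.266333, 124.534550
5. -40.510672, 30.338056

Point 1:
  Latitude: 46.512′ = 0.775200°; total 69.7752000
  hemisphere S, so the sign is −
  λ: 175 + 56.2583/60 = 175.9376383
  W → negative
Point 2:
  Latitude: degrees = first 2 digits = 74, minutes = 43.75342; 74 + 43.75342/60 = 74.7292237
  N ⇒ keep positive
  Lon: degrees = first 3 digits = 108, minutes = 58.299; 108 + 58.299/60 = 108.9716500
  hemisphere W, so the sign is −
Point 3:
  Latitude: 89° + 1/60 + 47.9/3600 = 89 + 0.016667 + 0.013306 = 89.0299722
  N → positive
  Lon: 179 + 41/60 + 31.14/3600 = 179.6919833
  E → positive
Point 4:
  Latitude: 43 + 15.98/60 = 43.2663333
  S → negative
  λ: 32.073′ = 0.534550°; total 124.5345500
  E ⇒ keep positive
Point 5:
  Lat: 40 + 30/60 + 38.42/3600 = 40.5106722
  hemisphere S, so the sign is −
  λ: 20′ + 17″ = 20.28333′; 30 + 20.28333/60 = 30.3380556
  E → positive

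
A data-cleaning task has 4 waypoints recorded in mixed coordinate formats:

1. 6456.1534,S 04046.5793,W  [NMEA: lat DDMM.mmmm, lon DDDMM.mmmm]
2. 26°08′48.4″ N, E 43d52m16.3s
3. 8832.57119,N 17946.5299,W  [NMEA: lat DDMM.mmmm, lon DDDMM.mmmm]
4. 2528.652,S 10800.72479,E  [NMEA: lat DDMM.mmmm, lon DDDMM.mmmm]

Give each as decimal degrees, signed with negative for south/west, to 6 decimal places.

Point 1:
  Lat: split at 2 digits → 64° and 56.1534′; 64 + 56.1534/60 = 64.9358900
  S → negative
  λ: split at 3 digits → 040° and 46.5793′; 40 + 46.5793/60 = 40.7763217
  W ⇒ negate
Point 2:
  Lat: 26° + 8/60 + 48.4/3600 = 26 + 0.133333 + 0.013444 = 26.1467778
  N ⇒ keep positive
  λ: 43° + 52/60 + 16.3/3600 = 43 + 0.866667 + 0.004528 = 43.8711944
  E → positive
Point 3:
  φ: split at 2 digits → 88° and 32.57119′; 88 + 32.57119/60 = 88.5428532
  N → positive
  λ: split at 3 digits → 179° and 46.5299′; 179 + 46.5299/60 = 179.7754983
  W → negative
Point 4:
  φ: split at 2 digits → 25° and 28.652′; 25 + 28.652/60 = 25.4775333
  S ⇒ negate
  Longitude: degrees = first 3 digits = 108, minutes = 0.72479; 108 + 0.72479/60 = 108.0120798
  E → positive

1. -64.935890, -40.776322
2. 26.146778, 43.871194
3. 88.542853, -179.775498
4. -25.477533, 108.012080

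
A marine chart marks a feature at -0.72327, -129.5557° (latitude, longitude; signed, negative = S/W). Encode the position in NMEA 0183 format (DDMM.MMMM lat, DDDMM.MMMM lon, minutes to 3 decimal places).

Latitude is negative → S; |value| = 0.723270
φ: fractional part 0.723270 → 43.39620 minutes
Longitude is negative → W; |value| = 129.555700
λ: minutes = (129.555700 − 129) × 60 = 33.34200

0043.396,S / 12933.342,W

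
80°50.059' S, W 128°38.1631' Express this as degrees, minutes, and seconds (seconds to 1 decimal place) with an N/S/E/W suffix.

φ: 50.05900′ → 50′ and 0.05900 × 60 = 3.540″
Longitude: 38.16310′ → 38′ and 0.16310 × 60 = 9.786″

80°50′3.5″ S, 128°38′9.8″ W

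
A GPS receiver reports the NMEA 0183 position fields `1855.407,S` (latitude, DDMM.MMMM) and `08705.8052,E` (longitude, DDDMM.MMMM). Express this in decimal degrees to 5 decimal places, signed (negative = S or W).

-18.92345, 87.09675

φ: degrees = first 2 digits = 18, minutes = 55.407; 18 + 55.407/60 = 18.923450
S → negative
λ: split at 3 digits → 087° and 5.8052′; 87 + 5.8052/60 = 87.096753
E ⇒ keep positive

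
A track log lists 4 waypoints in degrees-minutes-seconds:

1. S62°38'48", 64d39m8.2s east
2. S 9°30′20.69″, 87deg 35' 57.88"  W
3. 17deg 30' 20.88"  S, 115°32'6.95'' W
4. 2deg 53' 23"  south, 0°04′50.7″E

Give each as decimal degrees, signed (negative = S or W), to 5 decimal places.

1. -62.64667, 64.65228
2. -9.50575, -87.59941
3. -17.50580, -115.53526
4. -2.88972, 0.08075

Point 1:
  Latitude: 62 + 38/60 + 48/3600 = 62.646667
  S ⇒ negate
  Longitude: 64 + 39/60 + 8.2/3600 = 64.652278
  E ⇒ keep positive
Point 2:
  Latitude: 9° + 30/60 + 20.69/3600 = 9 + 0.500000 + 0.005747 = 9.505747
  S ⇒ negate
  Longitude: 87° + 35/60 + 57.88/3600 = 87 + 0.583333 + 0.016078 = 87.599411
  W ⇒ negate
Point 3:
  φ: 30′ + 20.88″ = 30.34800′; 17 + 30.34800/60 = 17.505800
  hemisphere S, so the sign is −
  λ: 115 + 32/60 + 6.95/3600 = 115.535264
  W ⇒ negate
Point 4:
  Lat: 2° + 53/60 + 23/3600 = 2 + 0.883333 + 0.006389 = 2.889722
  S ⇒ negate
  Longitude: 0° + 4/60 + 50.7/3600 = 0 + 0.066667 + 0.014083 = 0.080750
  E → positive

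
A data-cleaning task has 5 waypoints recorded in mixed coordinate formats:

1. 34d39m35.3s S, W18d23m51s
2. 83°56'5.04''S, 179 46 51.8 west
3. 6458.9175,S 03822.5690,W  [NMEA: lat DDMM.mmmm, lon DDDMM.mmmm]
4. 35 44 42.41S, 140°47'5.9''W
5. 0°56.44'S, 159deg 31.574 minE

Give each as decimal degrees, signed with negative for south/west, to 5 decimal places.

1. -34.65981, -18.39750
2. -83.93473, -179.78106
3. -64.98196, -38.37615
4. -35.74511, -140.78497
5. -0.94067, 159.52623

Point 1:
  φ: 34 + 39/60 + 35.3/3600 = 34.659806
  S → negative
  Longitude: 18° + 23/60 + 51/3600 = 18 + 0.383333 + 0.014167 = 18.397500
  W → negative
Point 2:
  Latitude: 83° + 56/60 + 5.04/3600 = 83 + 0.933333 + 0.001400 = 83.934733
  hemisphere S, so the sign is −
  Lon: 179 + 46/60 + 51.8/3600 = 179.781056
  W ⇒ negate
Point 3:
  Latitude: degrees = first 2 digits = 64, minutes = 58.9175; 64 + 58.9175/60 = 64.981958
  hemisphere S, so the sign is −
  Lon: degrees = first 3 digits = 38, minutes = 22.569; 38 + 22.569/60 = 38.376150
  W ⇒ negate
Point 4:
  φ: 44′ + 42.41″ = 44.70683′; 35 + 44.70683/60 = 35.745114
  S → negative
  Longitude: 140° + 47/60 + 5.9/3600 = 140 + 0.783333 + 0.001639 = 140.784972
  W → negative
Point 5:
  φ: 56.44′ = 0.940667°; total 0.940667
  S → negative
  Longitude: 159 + 31.574/60 = 159.526233
  E ⇒ keep positive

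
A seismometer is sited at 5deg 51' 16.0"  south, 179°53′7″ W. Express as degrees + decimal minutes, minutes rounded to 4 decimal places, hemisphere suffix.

5° 51.2667′ S, 179° 53.1167′ W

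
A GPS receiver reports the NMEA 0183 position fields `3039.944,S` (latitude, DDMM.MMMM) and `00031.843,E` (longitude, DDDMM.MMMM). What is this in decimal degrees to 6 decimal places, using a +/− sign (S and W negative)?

-30.665733, 0.530717

Lat: split at 2 digits → 30° and 39.944′; 30 + 39.944/60 = 30.6657333
S → negative
λ: degrees = first 3 digits = 0, minutes = 31.843; 0 + 31.843/60 = 0.5307167
E ⇒ keep positive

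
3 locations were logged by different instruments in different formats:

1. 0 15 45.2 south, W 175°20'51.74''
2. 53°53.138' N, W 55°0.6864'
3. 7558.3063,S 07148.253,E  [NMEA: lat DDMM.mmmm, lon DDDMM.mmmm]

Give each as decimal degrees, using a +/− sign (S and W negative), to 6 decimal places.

Point 1:
  Latitude: 0° + 15/60 + 45.2/3600 = 0 + 0.250000 + 0.012556 = 0.2625556
  S → negative
  Longitude: 175° + 20/60 + 51.74/3600 = 175 + 0.333333 + 0.014372 = 175.3477056
  hemisphere W, so the sign is −
Point 2:
  φ: 53.138′ = 0.885633°; total 53.8856333
  N → positive
  λ: 0.6864′ = 0.011440°; total 55.0114400
  W → negative
Point 3:
  Latitude: degrees = first 2 digits = 75, minutes = 58.3063; 75 + 58.3063/60 = 75.9717717
  S → negative
  Lon: degrees = first 3 digits = 71, minutes = 48.253; 71 + 48.253/60 = 71.8042167
  E ⇒ keep positive

1. -0.262556, -175.347706
2. 53.885633, -55.011440
3. -75.971772, 71.804217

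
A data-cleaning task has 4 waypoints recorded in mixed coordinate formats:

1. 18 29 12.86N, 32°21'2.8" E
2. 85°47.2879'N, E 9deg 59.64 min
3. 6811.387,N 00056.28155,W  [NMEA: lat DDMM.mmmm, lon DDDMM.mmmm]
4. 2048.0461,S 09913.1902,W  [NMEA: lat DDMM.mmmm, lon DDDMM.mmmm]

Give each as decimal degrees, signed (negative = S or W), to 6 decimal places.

Point 1:
  Latitude: 29′ + 12.86″ = 29.21433′; 18 + 29.21433/60 = 18.4869056
  N → positive
  Longitude: 32 + 21/60 + 2.8/3600 = 32.3507778
  E → positive
Point 2:
  Latitude: 47.2879′ = 0.788132°; total 85.7881317
  N → positive
  Lon: 9 + 59.64/60 = 9.9940000
  E ⇒ keep positive
Point 3:
  Latitude: split at 2 digits → 68° and 11.387′; 68 + 11.387/60 = 68.1897833
  N ⇒ keep positive
  Longitude: degrees = first 3 digits = 0, minutes = 56.28155; 0 + 56.28155/60 = 0.9380258
  W → negative
Point 4:
  Latitude: degrees = first 2 digits = 20, minutes = 48.0461; 20 + 48.0461/60 = 20.8007683
  S ⇒ negate
  λ: degrees = first 3 digits = 99, minutes = 13.1902; 99 + 13.1902/60 = 99.2198367
  W ⇒ negate

1. 18.486906, 32.350778
2. 85.788132, 9.994000
3. 68.189783, -0.938026
4. -20.800768, -99.219837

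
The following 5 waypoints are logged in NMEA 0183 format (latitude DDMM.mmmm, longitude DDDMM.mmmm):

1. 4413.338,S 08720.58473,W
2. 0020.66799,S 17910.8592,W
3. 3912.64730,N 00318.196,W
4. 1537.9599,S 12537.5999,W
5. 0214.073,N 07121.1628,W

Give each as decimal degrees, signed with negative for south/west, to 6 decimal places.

Point 1:
  Latitude: degrees = first 2 digits = 44, minutes = 13.338; 44 + 13.338/60 = 44.2223000
  S ⇒ negate
  λ: degrees = first 3 digits = 87, minutes = 20.58473; 87 + 20.58473/60 = 87.3430788
  hemisphere W, so the sign is −
Point 2:
  φ: degrees = first 2 digits = 0, minutes = 20.66799; 0 + 20.66799/60 = 0.3444665
  hemisphere S, so the sign is −
  λ: split at 3 digits → 179° and 10.8592′; 179 + 10.8592/60 = 179.1809867
  W → negative
Point 3:
  φ: degrees = first 2 digits = 39, minutes = 12.6473; 39 + 12.6473/60 = 39.2107883
  N ⇒ keep positive
  λ: split at 3 digits → 003° and 18.196′; 3 + 18.196/60 = 3.3032667
  W ⇒ negate
Point 4:
  φ: split at 2 digits → 15° and 37.9599′; 15 + 37.9599/60 = 15.6326650
  S → negative
  Lon: degrees = first 3 digits = 125, minutes = 37.5999; 125 + 37.5999/60 = 125.6266650
  W ⇒ negate
Point 5:
  Lat: degrees = first 2 digits = 2, minutes = 14.073; 2 + 14.073/60 = 2.2345500
  N → positive
  Longitude: split at 3 digits → 071° and 21.1628′; 71 + 21.1628/60 = 71.3527133
  W → negative

1. -44.222300, -87.343079
2. -0.344467, -179.180987
3. 39.210788, -3.303267
4. -15.632665, -125.626665
5. 2.234550, -71.352713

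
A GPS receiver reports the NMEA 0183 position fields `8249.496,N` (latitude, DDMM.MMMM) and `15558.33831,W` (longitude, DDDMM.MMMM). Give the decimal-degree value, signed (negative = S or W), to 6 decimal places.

φ: degrees = first 2 digits = 82, minutes = 49.496; 82 + 49.496/60 = 82.8249333
N → positive
Lon: degrees = first 3 digits = 155, minutes = 58.33831; 155 + 58.33831/60 = 155.9723052
hemisphere W, so the sign is −

82.824933, -155.972305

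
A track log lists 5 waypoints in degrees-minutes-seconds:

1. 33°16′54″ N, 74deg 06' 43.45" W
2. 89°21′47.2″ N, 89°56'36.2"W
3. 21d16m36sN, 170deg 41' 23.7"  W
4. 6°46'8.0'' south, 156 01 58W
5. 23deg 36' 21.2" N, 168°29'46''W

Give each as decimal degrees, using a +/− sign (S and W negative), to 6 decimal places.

Point 1:
  Lat: 33° + 16/60 + 54/3600 = 33 + 0.266667 + 0.015000 = 33.2816667
  N → positive
  Lon: 6′ + 43.45″ = 6.72417′; 74 + 6.72417/60 = 74.1120694
  W → negative
Point 2:
  Lat: 89 + 21/60 + 47.2/3600 = 89.3631111
  N ⇒ keep positive
  Longitude: 56′ + 36.2″ = 56.60333′; 89 + 56.60333/60 = 89.9433889
  W ⇒ negate
Point 3:
  φ: 16′ + 36″ = 16.60000′; 21 + 16.60000/60 = 21.2766667
  N → positive
  Longitude: 41′ + 23.7″ = 41.39500′; 170 + 41.39500/60 = 170.6899167
  W ⇒ negate
Point 4:
  Latitude: 46′ + 8″ = 46.13333′; 6 + 46.13333/60 = 6.7688889
  S → negative
  Lon: 156° + 1/60 + 58/3600 = 156 + 0.016667 + 0.016111 = 156.0327778
  hemisphere W, so the sign is −
Point 5:
  Latitude: 23° + 36/60 + 21.2/3600 = 23 + 0.600000 + 0.005889 = 23.6058889
  N → positive
  Longitude: 168 + 29/60 + 46/3600 = 168.4961111
  hemisphere W, so the sign is −

1. 33.281667, -74.112069
2. 89.363111, -89.943389
3. 21.276667, -170.689917
4. -6.768889, -156.032778
5. 23.605889, -168.496111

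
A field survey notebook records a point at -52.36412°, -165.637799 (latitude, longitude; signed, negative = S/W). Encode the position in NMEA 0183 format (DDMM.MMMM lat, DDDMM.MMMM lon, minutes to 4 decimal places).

Latitude is negative → S; |value| = 52.364120
Lat: 52° + 0.364120 × 60 = 52° 21.847200′
Longitude is negative → W; |value| = 165.637799
λ: fractional part 0.637799 → 38.267940 minutes

5221.8472,S / 16538.2679,W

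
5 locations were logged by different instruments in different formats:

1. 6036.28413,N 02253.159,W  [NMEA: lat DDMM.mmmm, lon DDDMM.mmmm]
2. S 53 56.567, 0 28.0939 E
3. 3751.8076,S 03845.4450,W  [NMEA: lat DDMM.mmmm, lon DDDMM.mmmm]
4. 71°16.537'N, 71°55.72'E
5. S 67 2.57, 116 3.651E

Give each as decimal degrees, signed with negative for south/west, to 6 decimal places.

Point 1:
  φ: degrees = first 2 digits = 60, minutes = 36.28413; 60 + 36.28413/60 = 60.6047355
  N ⇒ keep positive
  Lon: split at 3 digits → 022° and 53.159′; 22 + 53.159/60 = 22.8859833
  W → negative
Point 2:
  Latitude: 53 + 56.567/60 = 53.9427833
  S → negative
  Longitude: 0 + 28.0939/60 = 0.4682317
  E ⇒ keep positive
Point 3:
  Lat: split at 2 digits → 37° and 51.8076′; 37 + 51.8076/60 = 37.8634600
  S ⇒ negate
  Lon: degrees = first 3 digits = 38, minutes = 45.445; 38 + 45.445/60 = 38.7574167
  W → negative
Point 4:
  Lat: 16.537′ = 0.275617°; total 71.2756167
  N ⇒ keep positive
  λ: 71 + 55.72/60 = 71.9286667
  E ⇒ keep positive
Point 5:
  Latitude: 67 + 2.57/60 = 67.0428333
  S → negative
  λ: 116 + 3.651/60 = 116.0608500
  E → positive

1. 60.604736, -22.885983
2. -53.942783, 0.468232
3. -37.863460, -38.757417
4. 71.275617, 71.928667
5. -67.042833, 116.060850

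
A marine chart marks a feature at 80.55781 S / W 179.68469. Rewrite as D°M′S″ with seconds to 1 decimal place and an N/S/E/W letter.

80°33′28.1″ S, 179°41′4.9″ W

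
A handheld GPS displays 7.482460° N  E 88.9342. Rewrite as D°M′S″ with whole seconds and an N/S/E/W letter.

Lat: 0.482460 × 60 = 28.94760′ → 28′, remainder × 60 = 56.86″
Longitude: 0.934200 × 60 = 56.05200′ → 56′, remainder × 60 = 3.12″

7°28′57″ N, 88°56′3″ E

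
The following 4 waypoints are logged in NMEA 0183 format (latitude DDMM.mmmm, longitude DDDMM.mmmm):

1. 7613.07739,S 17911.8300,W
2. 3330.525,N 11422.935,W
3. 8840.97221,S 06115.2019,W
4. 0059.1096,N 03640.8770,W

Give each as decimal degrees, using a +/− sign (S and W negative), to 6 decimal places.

1. -76.217957, -179.197167
2. 33.508750, -114.382250
3. -88.682870, -61.253365
4. 0.985160, -36.681283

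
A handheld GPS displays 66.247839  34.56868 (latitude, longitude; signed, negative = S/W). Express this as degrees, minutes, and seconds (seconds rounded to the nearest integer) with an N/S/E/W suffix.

66°14′52″ N, 34°34′7″ E

Lat: 0.247839 × 60 = 14.87034′ → 14′, remainder × 60 = 52.22″
Lon: 0.568680 × 60 = 34.12080′ → 34′, remainder × 60 = 7.25″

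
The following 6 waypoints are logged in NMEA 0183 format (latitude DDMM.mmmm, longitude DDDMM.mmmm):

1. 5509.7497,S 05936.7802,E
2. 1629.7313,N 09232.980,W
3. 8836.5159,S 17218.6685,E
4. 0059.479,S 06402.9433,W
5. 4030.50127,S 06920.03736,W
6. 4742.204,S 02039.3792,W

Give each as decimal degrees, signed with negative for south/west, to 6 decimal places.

1. -55.162495, 59.613003
2. 16.495522, -92.549667
3. -88.608598, 172.311142
4. -0.991317, -64.049055
5. -40.508355, -69.333956
6. -47.703400, -20.656320

Point 1:
  Latitude: degrees = first 2 digits = 55, minutes = 9.7497; 55 + 9.7497/60 = 55.1624950
  S ⇒ negate
  Lon: degrees = first 3 digits = 59, minutes = 36.7802; 59 + 36.7802/60 = 59.6130033
  E ⇒ keep positive
Point 2:
  φ: degrees = first 2 digits = 16, minutes = 29.7313; 16 + 29.7313/60 = 16.4955217
  N → positive
  Lon: degrees = first 3 digits = 92, minutes = 32.98; 92 + 32.98/60 = 92.5496667
  hemisphere W, so the sign is −
Point 3:
  φ: split at 2 digits → 88° and 36.5159′; 88 + 36.5159/60 = 88.6085983
  hemisphere S, so the sign is −
  λ: degrees = first 3 digits = 172, minutes = 18.6685; 172 + 18.6685/60 = 172.3111417
  E ⇒ keep positive
Point 4:
  φ: split at 2 digits → 00° and 59.479′; 0 + 59.479/60 = 0.9913167
  S → negative
  Longitude: degrees = first 3 digits = 64, minutes = 2.9433; 64 + 2.9433/60 = 64.0490550
  W ⇒ negate
Point 5:
  φ: degrees = first 2 digits = 40, minutes = 30.50127; 40 + 30.50127/60 = 40.5083545
  S ⇒ negate
  Longitude: split at 3 digits → 069° and 20.03736′; 69 + 20.03736/60 = 69.3339560
  hemisphere W, so the sign is −
Point 6:
  φ: degrees = first 2 digits = 47, minutes = 42.204; 47 + 42.204/60 = 47.7034000
  S → negative
  λ: split at 3 digits → 020° and 39.3792′; 20 + 39.3792/60 = 20.6563200
  W → negative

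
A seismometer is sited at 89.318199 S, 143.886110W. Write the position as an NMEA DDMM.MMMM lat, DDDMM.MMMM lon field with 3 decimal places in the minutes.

Latitude: fractional part 0.318199 → 19.09194 minutes
Longitude: minutes = (143.886110 − 143) × 60 = 53.16660

8919.092,S / 14353.167,W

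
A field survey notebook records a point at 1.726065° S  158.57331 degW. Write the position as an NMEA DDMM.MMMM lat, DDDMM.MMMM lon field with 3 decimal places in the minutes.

0143.564,S / 15834.399,W

Lat: fractional part 0.726065 → 43.56390 minutes
Lon: fractional part 0.573310 → 34.39860 minutes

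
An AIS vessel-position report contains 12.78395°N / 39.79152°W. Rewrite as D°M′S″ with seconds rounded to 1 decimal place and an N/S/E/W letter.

φ: 0.783950° → 47.03700′; 0.03700 × 60 = 2.220″
Longitude: whole degrees 39; 47.49120′ → 47′ and 29.472″

12°47′2.2″ N, 39°47′29.5″ W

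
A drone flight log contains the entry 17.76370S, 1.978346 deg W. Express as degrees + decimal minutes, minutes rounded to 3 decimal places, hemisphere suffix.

Lat: 17° + 0.763700 × 60 = 17° 45.82200′
Longitude: minutes = (1.978346 − 1) × 60 = 58.70076

17° 45.822′ S, 1° 58.701′ W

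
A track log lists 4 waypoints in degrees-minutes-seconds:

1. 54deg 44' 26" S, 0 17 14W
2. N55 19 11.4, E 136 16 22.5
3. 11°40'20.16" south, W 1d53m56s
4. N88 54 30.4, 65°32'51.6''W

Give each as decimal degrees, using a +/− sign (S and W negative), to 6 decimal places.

Point 1:
  Lat: 54 + 44/60 + 26/3600 = 54.7405556
  hemisphere S, so the sign is −
  Longitude: 17′ + 14″ = 17.23333′; 0 + 17.23333/60 = 0.2872222
  W → negative
Point 2:
  Latitude: 19′ + 11.4″ = 19.19000′; 55 + 19.19000/60 = 55.3198333
  N ⇒ keep positive
  Lon: 136° + 16/60 + 22.5/3600 = 136 + 0.266667 + 0.006250 = 136.2729167
  E ⇒ keep positive
Point 3:
  Lat: 40′ + 20.16″ = 40.33600′; 11 + 40.33600/60 = 11.6722667
  hemisphere S, so the sign is −
  λ: 1° + 53/60 + 56/3600 = 1 + 0.883333 + 0.015556 = 1.8988889
  hemisphere W, so the sign is −
Point 4:
  φ: 54′ + 30.4″ = 54.50667′; 88 + 54.50667/60 = 88.9084444
  N ⇒ keep positive
  Lon: 65° + 32/60 + 51.6/3600 = 65 + 0.533333 + 0.014333 = 65.5476667
  W ⇒ negate

1. -54.740556, -0.287222
2. 55.319833, 136.272917
3. -11.672267, -1.898889
4. 88.908444, -65.547667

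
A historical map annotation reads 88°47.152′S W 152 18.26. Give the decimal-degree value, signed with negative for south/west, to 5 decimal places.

Lat: 88 + 47.152/60 = 88.785867
S → negative
λ: 18.26′ = 0.304333°; total 152.304333
hemisphere W, so the sign is −

-88.78587, -152.30433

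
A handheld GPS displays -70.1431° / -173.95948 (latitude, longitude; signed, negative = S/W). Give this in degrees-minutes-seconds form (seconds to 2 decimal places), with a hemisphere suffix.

Latitude is negative → S; |value| = 70.143100
Latitude: 0.143100 × 60 = 8.58600′ → 8′, remainder × 60 = 35.1600″
Longitude is negative → W; |value| = 173.959480
λ: 0.959480° → 57.56880′; 0.56880 × 60 = 34.1280″

70°08′35.16″ S, 173°57′34.13″ W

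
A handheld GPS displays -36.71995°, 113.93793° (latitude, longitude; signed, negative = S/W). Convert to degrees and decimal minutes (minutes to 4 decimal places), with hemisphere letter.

36° 43.1970′ S, 113° 56.2758′ E

Latitude is negative → S; |value| = 36.719950
φ: minutes = (36.719950 − 36) × 60 = 43.197000
λ: minutes = (113.937930 − 113) × 60 = 56.275800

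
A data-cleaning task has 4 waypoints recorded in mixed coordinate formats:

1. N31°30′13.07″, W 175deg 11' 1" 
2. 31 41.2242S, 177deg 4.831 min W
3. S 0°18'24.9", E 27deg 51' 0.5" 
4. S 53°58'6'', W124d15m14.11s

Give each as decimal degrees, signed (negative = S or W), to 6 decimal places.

Point 1:
  φ: 30′ + 13.07″ = 30.21783′; 31 + 30.21783/60 = 31.5036306
  N → positive
  Longitude: 11′ + 1″ = 11.01667′; 175 + 11.01667/60 = 175.1836111
  hemisphere W, so the sign is −
Point 2:
  Latitude: 41.2242′ = 0.687070°; total 31.6870700
  S ⇒ negate
  Lon: 4.831′ = 0.080517°; total 177.0805167
  W ⇒ negate
Point 3:
  φ: 0 + 18/60 + 24.9/3600 = 0.3069167
  S → negative
  Longitude: 27° + 51/60 + 0.5/3600 = 27 + 0.850000 + 0.000139 = 27.8501389
  E → positive
Point 4:
  φ: 53 + 58/60 + 6/3600 = 53.9683333
  hemisphere S, so the sign is −
  λ: 124° + 15/60 + 14.11/3600 = 124 + 0.250000 + 0.003919 = 124.2539194
  W → negative

1. 31.503631, -175.183611
2. -31.687070, -177.080517
3. -0.306917, 27.850139
4. -53.968333, -124.253919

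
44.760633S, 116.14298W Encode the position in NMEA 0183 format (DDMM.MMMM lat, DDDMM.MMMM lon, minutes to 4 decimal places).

Latitude: 44° + 0.760633 × 60 = 44° 45.637980′
Longitude: minutes = (116.142980 − 116) × 60 = 8.578800

4445.6380,S / 11608.5788,W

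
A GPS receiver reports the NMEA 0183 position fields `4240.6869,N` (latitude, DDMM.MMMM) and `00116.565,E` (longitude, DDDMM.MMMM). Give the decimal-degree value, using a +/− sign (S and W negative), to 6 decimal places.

42.678115, 1.276083

Latitude: degrees = first 2 digits = 42, minutes = 40.6869; 42 + 40.6869/60 = 42.6781150
N ⇒ keep positive
Longitude: split at 3 digits → 001° and 16.565′; 1 + 16.565/60 = 1.2760833
E ⇒ keep positive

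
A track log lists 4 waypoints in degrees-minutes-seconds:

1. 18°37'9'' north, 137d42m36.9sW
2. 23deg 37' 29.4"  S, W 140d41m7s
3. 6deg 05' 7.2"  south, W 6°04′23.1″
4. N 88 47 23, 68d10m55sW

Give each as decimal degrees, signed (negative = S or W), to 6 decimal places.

1. 18.619167, -137.710250
2. -23.624833, -140.685278
3. -6.085333, -6.073083
4. 88.789722, -68.181944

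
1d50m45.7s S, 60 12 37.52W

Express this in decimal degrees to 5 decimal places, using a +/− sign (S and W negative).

-1.84603, -60.21042

Lat: 50′ + 45.7″ = 50.76167′; 1 + 50.76167/60 = 1.846028
hemisphere S, so the sign is −
Longitude: 12′ + 37.52″ = 12.62533′; 60 + 12.62533/60 = 60.210422
W → negative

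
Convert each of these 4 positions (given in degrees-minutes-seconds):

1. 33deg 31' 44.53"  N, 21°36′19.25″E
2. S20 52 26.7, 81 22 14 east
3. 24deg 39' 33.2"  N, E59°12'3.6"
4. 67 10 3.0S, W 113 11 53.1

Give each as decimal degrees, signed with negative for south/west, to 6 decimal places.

1. 33.529036, 21.605347
2. -20.874083, 81.370556
3. 24.659222, 59.201000
4. -67.167500, -113.198083

Point 1:
  φ: 33° + 31/60 + 44.53/3600 = 33 + 0.516667 + 0.012369 = 33.5290361
  N → positive
  Longitude: 21 + 36/60 + 19.25/3600 = 21.6053472
  E ⇒ keep positive
Point 2:
  φ: 20 + 52/60 + 26.7/3600 = 20.8740833
  S → negative
  Lon: 81 + 22/60 + 14/3600 = 81.3705556
  E ⇒ keep positive
Point 3:
  φ: 39′ + 33.2″ = 39.55333′; 24 + 39.55333/60 = 24.6592222
  N ⇒ keep positive
  λ: 12′ + 3.6″ = 12.06000′; 59 + 12.06000/60 = 59.2010000
  E → positive
Point 4:
  Lat: 67° + 10/60 + 3/3600 = 67 + 0.166667 + 0.000833 = 67.1675000
  hemisphere S, so the sign is −
  Longitude: 11′ + 53.1″ = 11.88500′; 113 + 11.88500/60 = 113.1980833
  hemisphere W, so the sign is −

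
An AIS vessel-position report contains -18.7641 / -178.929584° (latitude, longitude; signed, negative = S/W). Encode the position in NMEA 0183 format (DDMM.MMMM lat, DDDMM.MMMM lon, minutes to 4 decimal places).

Latitude is negative → S; |value| = 18.764100
φ: fractional part 0.764100 → 45.846000 minutes
Longitude is negative → W; |value| = 178.929584
Longitude: fractional part 0.929584 → 55.775040 minutes

1845.8460,S / 17855.7750,W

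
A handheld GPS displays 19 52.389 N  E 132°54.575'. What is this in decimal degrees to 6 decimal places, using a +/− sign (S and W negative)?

19.873150, 132.909583

Latitude: 19 + 52.389/60 = 19.8731500
N → positive
Lon: 132 + 54.575/60 = 132.9095833
E ⇒ keep positive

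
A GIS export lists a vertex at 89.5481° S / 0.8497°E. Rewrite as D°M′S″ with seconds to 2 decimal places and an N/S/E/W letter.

Latitude: 0.548100° → 32.88600′; 0.88600 × 60 = 53.1600″
Lon: whole degrees 0; 50.98200′ → 50′ and 58.9200″

89°32′53.16″ S, 0°50′58.92″ E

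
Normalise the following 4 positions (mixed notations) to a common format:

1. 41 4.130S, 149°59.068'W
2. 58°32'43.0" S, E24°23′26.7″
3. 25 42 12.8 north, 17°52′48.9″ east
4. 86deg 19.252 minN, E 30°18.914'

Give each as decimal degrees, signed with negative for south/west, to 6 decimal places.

1. -41.068833, -149.984467
2. -58.545278, 24.390750
3. 25.703556, 17.880250
4. 86.320867, 30.315233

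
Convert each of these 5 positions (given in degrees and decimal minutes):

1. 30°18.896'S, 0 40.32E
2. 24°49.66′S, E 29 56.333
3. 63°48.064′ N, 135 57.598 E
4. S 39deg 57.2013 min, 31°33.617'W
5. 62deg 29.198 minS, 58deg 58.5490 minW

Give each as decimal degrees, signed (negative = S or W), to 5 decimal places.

1. -30.31493, 0.67200
2. -24.82767, 29.93888
3. 63.80107, 135.95997
4. -39.95336, -31.56028
5. -62.48663, -58.97582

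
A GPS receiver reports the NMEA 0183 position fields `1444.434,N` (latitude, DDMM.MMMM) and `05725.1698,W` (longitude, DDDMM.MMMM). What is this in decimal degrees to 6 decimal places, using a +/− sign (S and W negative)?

Lat: degrees = first 2 digits = 14, minutes = 44.434; 14 + 44.434/60 = 14.7405667
N ⇒ keep positive
Lon: degrees = first 3 digits = 57, minutes = 25.1698; 57 + 25.1698/60 = 57.4194967
W → negative

14.740567, -57.419497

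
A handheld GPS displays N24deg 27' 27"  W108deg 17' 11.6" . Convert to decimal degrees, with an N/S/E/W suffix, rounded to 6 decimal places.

24.457500° N, 108.286556° W

Lat: 24 + 27/60 + 27/3600 = 24.4575000
λ: 108° + 17/60 + 11.6/3600 = 108 + 0.283333 + 0.003222 = 108.2865556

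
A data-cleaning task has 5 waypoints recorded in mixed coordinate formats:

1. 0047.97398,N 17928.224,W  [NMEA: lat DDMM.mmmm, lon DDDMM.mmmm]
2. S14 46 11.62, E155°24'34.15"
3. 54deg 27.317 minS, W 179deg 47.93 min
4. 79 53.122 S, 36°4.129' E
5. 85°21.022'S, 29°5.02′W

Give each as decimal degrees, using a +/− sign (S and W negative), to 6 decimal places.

1. 0.799566, -179.470400
2. -14.769894, 155.409486
3. -54.455283, -179.798833
4. -79.885367, 36.068817
5. -85.350367, -29.083667

Point 1:
  Lat: degrees = first 2 digits = 0, minutes = 47.97398; 0 + 47.97398/60 = 0.7995663
  N → positive
  λ: split at 3 digits → 179° and 28.224′; 179 + 28.224/60 = 179.4704000
  W → negative
Point 2:
  Lat: 14 + 46/60 + 11.62/3600 = 14.7698944
  hemisphere S, so the sign is −
  λ: 24′ + 34.15″ = 24.56917′; 155 + 24.56917/60 = 155.4094861
  E → positive
Point 3:
  φ: 54 + 27.317/60 = 54.4552833
  S ⇒ negate
  λ: 179 + 47.93/60 = 179.7988333
  W ⇒ negate
Point 4:
  φ: 53.122′ = 0.885367°; total 79.8853667
  S ⇒ negate
  Lon: 36 + 4.129/60 = 36.0688167
  E ⇒ keep positive
Point 5:
  φ: 85 + 21.022/60 = 85.3503667
  S ⇒ negate
  Longitude: 29 + 5.02/60 = 29.0836667
  hemisphere W, so the sign is −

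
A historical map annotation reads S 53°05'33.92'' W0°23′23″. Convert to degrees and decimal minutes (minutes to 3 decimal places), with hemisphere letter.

Latitude: seconds/60 = 0.56533; minutes = 5 + 0.56533 = 5.56533
Lon: seconds/60 = 0.38333; minutes = 23 + 0.38333 = 23.38333

53° 5.565′ S, 0° 23.383′ W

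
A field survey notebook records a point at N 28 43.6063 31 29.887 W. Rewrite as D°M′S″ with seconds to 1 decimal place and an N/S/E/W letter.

Lat: fractional minutes 0.60630 × 60 = 36.378″
λ: fractional minutes 0.88700 × 60 = 53.220″

28°43′36.4″ N, 31°29′53.2″ W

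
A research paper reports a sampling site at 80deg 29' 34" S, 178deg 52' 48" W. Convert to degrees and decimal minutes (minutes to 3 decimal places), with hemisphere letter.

80° 29.567′ S, 178° 52.800′ W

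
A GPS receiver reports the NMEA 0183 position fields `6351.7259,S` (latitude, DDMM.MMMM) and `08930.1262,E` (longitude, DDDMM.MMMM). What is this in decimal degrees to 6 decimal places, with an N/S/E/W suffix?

φ: degrees = first 2 digits = 63, minutes = 51.7259; 63 + 51.7259/60 = 63.8620983
Lon: degrees = first 3 digits = 89, minutes = 30.1262; 89 + 30.1262/60 = 89.5021033

63.862098° S, 89.502103° E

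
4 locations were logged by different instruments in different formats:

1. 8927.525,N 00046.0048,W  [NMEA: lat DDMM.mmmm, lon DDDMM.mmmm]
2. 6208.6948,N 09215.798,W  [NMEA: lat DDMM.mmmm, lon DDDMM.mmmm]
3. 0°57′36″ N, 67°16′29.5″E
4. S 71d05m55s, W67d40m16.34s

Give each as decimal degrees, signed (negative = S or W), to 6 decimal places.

Point 1:
  φ: split at 2 digits → 89° and 27.525′; 89 + 27.525/60 = 89.4587500
  N → positive
  λ: split at 3 digits → 000° and 46.0048′; 0 + 46.0048/60 = 0.7667467
  W ⇒ negate
Point 2:
  φ: degrees = first 2 digits = 62, minutes = 8.6948; 62 + 8.6948/60 = 62.1449133
  N ⇒ keep positive
  Lon: degrees = first 3 digits = 92, minutes = 15.798; 92 + 15.798/60 = 92.2633000
  W → negative
Point 3:
  φ: 0 + 57/60 + 36/3600 = 0.9600000
  N ⇒ keep positive
  Longitude: 67 + 16/60 + 29.5/3600 = 67.2748611
  E → positive
Point 4:
  Lat: 71 + 5/60 + 55/3600 = 71.0986111
  S ⇒ negate
  Lon: 67 + 40/60 + 16.34/3600 = 67.6712056
  W ⇒ negate

1. 89.458750, -0.766747
2. 62.144913, -92.263300
3. 0.960000, 67.274861
4. -71.098611, -67.671206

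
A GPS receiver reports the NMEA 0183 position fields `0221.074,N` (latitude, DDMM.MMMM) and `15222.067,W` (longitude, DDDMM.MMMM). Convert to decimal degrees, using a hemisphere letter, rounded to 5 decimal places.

Lat: split at 2 digits → 02° and 21.074′; 2 + 21.074/60 = 2.351233
Longitude: split at 3 digits → 152° and 22.067′; 152 + 22.067/60 = 152.367783

2.35123° N, 152.36778° W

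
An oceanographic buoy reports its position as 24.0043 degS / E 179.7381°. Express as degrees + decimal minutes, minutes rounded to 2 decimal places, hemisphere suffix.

24° 0.26′ S, 179° 44.29′ E

Latitude: minutes = (24.004300 − 24) × 60 = 0.2580
Longitude: fractional part 0.738100 → 44.2860 minutes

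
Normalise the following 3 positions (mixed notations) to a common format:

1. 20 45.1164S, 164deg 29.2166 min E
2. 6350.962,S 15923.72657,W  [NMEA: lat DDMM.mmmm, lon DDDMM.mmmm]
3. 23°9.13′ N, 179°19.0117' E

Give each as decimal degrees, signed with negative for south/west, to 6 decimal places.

1. -20.751940, 164.486943
2. -63.849367, -159.395443
3. 23.152167, 179.316862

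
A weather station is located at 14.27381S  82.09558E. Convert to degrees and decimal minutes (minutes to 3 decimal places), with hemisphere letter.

14° 16.429′ S, 82° 5.735′ E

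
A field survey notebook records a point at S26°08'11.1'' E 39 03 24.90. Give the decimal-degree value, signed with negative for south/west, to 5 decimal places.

-26.13642, 39.05692

φ: 26 + 8/60 + 11.1/3600 = 26.136417
hemisphere S, so the sign is −
λ: 3′ + 24.9″ = 3.41500′; 39 + 3.41500/60 = 39.056917
E ⇒ keep positive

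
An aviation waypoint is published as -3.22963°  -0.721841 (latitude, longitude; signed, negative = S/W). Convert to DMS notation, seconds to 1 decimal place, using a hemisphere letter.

Latitude is negative → S; |value| = 3.229630
φ: 0.229630 × 60 = 13.77780′ → 13′, remainder × 60 = 46.668″
Longitude is negative → W; |value| = 0.721841
Longitude: 0.721841 × 60 = 43.31046′ → 43′, remainder × 60 = 18.628″

3°13′46.7″ S, 0°43′18.6″ W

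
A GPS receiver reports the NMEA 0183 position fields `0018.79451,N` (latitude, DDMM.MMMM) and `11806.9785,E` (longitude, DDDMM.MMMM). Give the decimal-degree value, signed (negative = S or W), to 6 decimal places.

Latitude: split at 2 digits → 00° and 18.79451′; 0 + 18.79451/60 = 0.3132418
N → positive
Longitude: split at 3 digits → 118° and 6.9785′; 118 + 6.9785/60 = 118.1163083
E → positive

0.313242, 118.116308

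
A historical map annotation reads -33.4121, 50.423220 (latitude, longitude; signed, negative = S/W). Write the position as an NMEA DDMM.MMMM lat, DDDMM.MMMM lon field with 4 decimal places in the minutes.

Latitude is negative → S; |value| = 33.412100
φ: minutes = (33.412100 − 33) × 60 = 24.726000
Lon: minutes = (50.423220 − 50) × 60 = 25.393200

3324.7260,S / 05025.3932,E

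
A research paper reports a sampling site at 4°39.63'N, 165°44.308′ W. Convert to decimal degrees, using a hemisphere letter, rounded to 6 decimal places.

φ: 39.63′ = 0.660500°; total 4.6605000
Longitude: 165 + 44.308/60 = 165.7384667

4.660500° N, 165.738467° W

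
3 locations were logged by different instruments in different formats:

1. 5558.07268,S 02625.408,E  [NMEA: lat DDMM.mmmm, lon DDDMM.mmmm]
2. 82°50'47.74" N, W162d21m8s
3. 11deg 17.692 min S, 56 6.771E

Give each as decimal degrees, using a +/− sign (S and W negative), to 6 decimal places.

Point 1:
  φ: split at 2 digits → 55° and 58.07268′; 55 + 58.07268/60 = 55.9678780
  S → negative
  λ: degrees = first 3 digits = 26, minutes = 25.408; 26 + 25.408/60 = 26.4234667
  E ⇒ keep positive
Point 2:
  φ: 50′ + 47.74″ = 50.79567′; 82 + 50.79567/60 = 82.8465944
  N → positive
  Longitude: 21′ + 8″ = 21.13333′; 162 + 21.13333/60 = 162.3522222
  hemisphere W, so the sign is −
Point 3:
  Lat: 17.692′ = 0.294867°; total 11.2948667
  hemisphere S, so the sign is −
  Longitude: 6.771′ = 0.112850°; total 56.1128500
  E → positive

1. -55.967878, 26.423467
2. 82.846594, -162.352222
3. -11.294867, 56.112850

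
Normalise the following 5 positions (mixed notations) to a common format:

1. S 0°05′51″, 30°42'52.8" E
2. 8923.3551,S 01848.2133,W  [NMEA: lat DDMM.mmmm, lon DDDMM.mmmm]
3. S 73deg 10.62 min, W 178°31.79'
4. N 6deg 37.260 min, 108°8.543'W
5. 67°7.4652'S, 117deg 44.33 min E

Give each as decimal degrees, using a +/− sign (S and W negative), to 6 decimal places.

1. -0.097500, 30.714667
2. -89.389252, -18.803555
3. -73.177000, -178.529833
4. 6.621000, -108.142383
5. -67.124420, 117.738833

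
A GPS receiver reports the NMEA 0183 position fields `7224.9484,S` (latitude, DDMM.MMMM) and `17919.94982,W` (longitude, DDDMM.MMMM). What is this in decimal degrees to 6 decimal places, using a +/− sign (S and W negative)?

-72.415807, -179.332497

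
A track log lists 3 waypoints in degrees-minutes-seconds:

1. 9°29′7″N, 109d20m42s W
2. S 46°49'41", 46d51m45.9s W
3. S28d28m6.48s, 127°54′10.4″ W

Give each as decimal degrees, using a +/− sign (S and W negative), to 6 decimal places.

1. 9.485278, -109.345000
2. -46.828056, -46.862750
3. -28.468467, -127.902889

Point 1:
  φ: 9° + 29/60 + 7/3600 = 9 + 0.483333 + 0.001944 = 9.4852778
  N → positive
  Lon: 20′ + 42″ = 20.70000′; 109 + 20.70000/60 = 109.3450000
  W → negative
Point 2:
  Lat: 46 + 49/60 + 41/3600 = 46.8280556
  hemisphere S, so the sign is −
  Longitude: 46 + 51/60 + 45.9/3600 = 46.8627500
  hemisphere W, so the sign is −
Point 3:
  Lat: 28′ + 6.48″ = 28.10800′; 28 + 28.10800/60 = 28.4684667
  S ⇒ negate
  λ: 127 + 54/60 + 10.4/3600 = 127.9028889
  hemisphere W, so the sign is −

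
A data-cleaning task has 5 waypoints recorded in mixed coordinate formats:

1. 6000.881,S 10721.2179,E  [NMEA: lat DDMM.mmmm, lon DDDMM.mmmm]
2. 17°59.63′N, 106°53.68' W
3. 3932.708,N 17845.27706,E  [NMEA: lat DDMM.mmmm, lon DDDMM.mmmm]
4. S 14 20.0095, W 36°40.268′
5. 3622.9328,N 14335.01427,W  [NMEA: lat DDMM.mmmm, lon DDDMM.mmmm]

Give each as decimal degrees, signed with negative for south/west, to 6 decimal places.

1. -60.014683, 107.353632
2. 17.993833, -106.894667
3. 39.545133, 178.754618
4. -14.333492, -36.671133
5. 36.382213, -143.583571

Point 1:
  Latitude: split at 2 digits → 60° and 0.881′; 60 + 0.881/60 = 60.0146833
  S → negative
  Lon: degrees = first 3 digits = 107, minutes = 21.2179; 107 + 21.2179/60 = 107.3536317
  E ⇒ keep positive
Point 2:
  φ: 59.63′ = 0.993833°; total 17.9938333
  N → positive
  λ: 53.68′ = 0.894667°; total 106.8946667
  W → negative
Point 3:
  Lat: degrees = first 2 digits = 39, minutes = 32.708; 39 + 32.708/60 = 39.5451333
  N → positive
  λ: degrees = first 3 digits = 178, minutes = 45.27706; 178 + 45.27706/60 = 178.7546177
  E ⇒ keep positive
Point 4:
  φ: 20.0095′ = 0.333492°; total 14.3334917
  S ⇒ negate
  Lon: 36 + 40.268/60 = 36.6711333
  W ⇒ negate
Point 5:
  Lat: degrees = first 2 digits = 36, minutes = 22.9328; 36 + 22.9328/60 = 36.3822133
  N → positive
  Longitude: split at 3 digits → 143° and 35.01427′; 143 + 35.01427/60 = 143.5835712
  W ⇒ negate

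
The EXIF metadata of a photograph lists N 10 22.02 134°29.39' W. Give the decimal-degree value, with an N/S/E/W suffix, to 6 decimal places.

φ: 10 + 22.02/60 = 10.3670000
λ: 134 + 29.39/60 = 134.4898333

10.367000° N, 134.489833° W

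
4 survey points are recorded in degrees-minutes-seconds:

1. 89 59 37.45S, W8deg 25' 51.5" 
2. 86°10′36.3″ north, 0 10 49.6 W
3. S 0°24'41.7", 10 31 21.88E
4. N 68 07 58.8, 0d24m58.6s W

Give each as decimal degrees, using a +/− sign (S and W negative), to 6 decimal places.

Point 1:
  Latitude: 89 + 59/60 + 37.45/3600 = 89.9937361
  S ⇒ negate
  λ: 25′ + 51.5″ = 25.85833′; 8 + 25.85833/60 = 8.4309722
  W → negative
Point 2:
  φ: 86° + 10/60 + 36.3/3600 = 86 + 0.166667 + 0.010083 = 86.1767500
  N → positive
  Longitude: 0 + 10/60 + 49.6/3600 = 0.1804444
  hemisphere W, so the sign is −
Point 3:
  Lat: 0 + 24/60 + 41.7/3600 = 0.4115833
  hemisphere S, so the sign is −
  Lon: 10 + 31/60 + 21.88/3600 = 10.5227444
  E ⇒ keep positive
Point 4:
  Lat: 68° + 7/60 + 58.8/3600 = 68 + 0.116667 + 0.016333 = 68.1330000
  N ⇒ keep positive
  Longitude: 0 + 24/60 + 58.6/3600 = 0.4162778
  W → negative

1. -89.993736, -8.430972
2. 86.176750, -0.180444
3. -0.411583, 10.522744
4. 68.133000, -0.416278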